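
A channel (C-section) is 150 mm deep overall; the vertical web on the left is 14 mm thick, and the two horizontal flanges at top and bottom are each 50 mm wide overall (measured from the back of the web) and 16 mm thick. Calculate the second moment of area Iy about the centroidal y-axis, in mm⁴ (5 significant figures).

Treat the section as a set of non-overlapping primitives; coordinates are from the bounding-box lower-left.
Web: 14 × 150, A = 2 100 mm², x = 7 mm, Ī = 34 300 mm⁴.
Top flange (beyond web): 36 × 16, A = 576 mm², x = 32 mm, Ī = 62 208 mm⁴.
Bottom flange (beyond web): 36 × 16, A = 576 mm², x = 32 mm, Ī = 62 208 mm⁴.
Centroid: x̄ = ΣA·x / ΣA = 15.85609 mm.
Transfer each piece to the centroidal y-axis using Ī + A·d² with d = x − 15.85609:
  web: d = -8.856089 mm → contributes +199003.6 mm⁴
  top flange (beyond web): d = 16.14391 mm → contributes +212328.5 mm⁴
  bottom flange (beyond web): d = 16.14391 mm → contributes +212328.5 mm⁴
Total I = 623660.6 mm⁴.

Iy ≈ 6.2366 × 10⁵ mm⁴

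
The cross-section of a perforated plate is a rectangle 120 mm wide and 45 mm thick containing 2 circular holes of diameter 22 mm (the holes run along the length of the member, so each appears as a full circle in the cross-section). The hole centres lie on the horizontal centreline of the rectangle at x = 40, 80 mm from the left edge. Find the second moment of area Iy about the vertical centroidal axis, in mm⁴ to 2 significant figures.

Iy ≈ 6.2 × 10⁶ mm⁴

Decompose the section into non-overlapping parts with the origin at the bottom-left of its bounding rectangle.
Plate: 120 × 45, A = 5 400 mm², x = 60 mm, Ī = 6 480 000 mm⁴.
Hole 1 (subtracted): ⌀22, A = 380.1 mm², x = 40 mm, Ī = 11 499 mm⁴.
Hole 2 (subtracted): ⌀22, A = 380.1 mm², x = 80 mm, Ī = 11 499 mm⁴.
By symmetry the centroid is at mid-width, x̄ = 60 mm.
Transfer each piece to the vertical centroidal axis using Ī + A·d² with d = x − 60:
  plate: d = 0 mm → contributes +6 480 000 mm⁴
  hole 1: d = -20 mm → contributes −163 552 mm⁴
  hole 2: d = 20 mm → contributes −163 552 mm⁴
Total I = 6 152 896 mm⁴.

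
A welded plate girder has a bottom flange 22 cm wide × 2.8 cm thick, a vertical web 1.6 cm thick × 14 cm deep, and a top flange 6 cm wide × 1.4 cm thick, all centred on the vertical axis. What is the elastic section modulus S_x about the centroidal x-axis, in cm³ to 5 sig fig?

Decompose the section into non-overlapping parts with the origin at the bottom-left of its bounding rectangle.
Bottom plate: 22 × 2.8, A = 61.6 cm², y = 1.4 cm, Ī = 40.24533 cm⁴.
Web plate: 1.6 × 14, A = 22.4 cm², y = 9.8 cm, Ī = 365.8667 cm⁴.
Top plate: 6 × 1.4, A = 8.4 cm², y = 17.5 cm, Ī = 1.372 cm⁴.
Centroid: ȳ = ΣA·y / ΣA = 4.9 cm.
Transfer each piece to the centroidal x-axis using Ī + A·d² with d = y − 4.9:
  bottom plate: d = -3.5 cm → contributes +794.8453 cm⁴
  web plate: d = 4.9 cm → contributes +903.6907 cm⁴
  top plate: d = 12.6 cm → contributes +1334.956 cm⁴
Total I = 3033.492 cm⁴.
Extreme fibre distance c = 13.3 cm; S = I/c = 228.0821 cm³.

S_x ≈ 228.08 cm³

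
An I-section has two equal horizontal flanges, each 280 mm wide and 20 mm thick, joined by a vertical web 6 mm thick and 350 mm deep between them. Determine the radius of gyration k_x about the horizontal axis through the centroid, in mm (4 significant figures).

k_x ≈ 174.5 mm

Treat the section as a set of non-overlapping primitives; coordinates are from the bounding-box lower-left.
Bottom flange: 280 × 20, A = 5 600 mm², y = 10 mm, Ī = 186 667 mm⁴.
Web: 6 × 350, A = 2 100 mm², y = 195 mm, Ī = 21 437 500 mm⁴.
Top flange: 280 × 20, A = 5 600 mm², y = 380 mm, Ī = 186 667 mm⁴.
By symmetry the centroid is at mid-height, ȳ = 195 mm.
Transfer each piece to the horizontal axis through the centroid using Ī + A·d² with d = y − 195:
  bottom flange: d = -185 mm → contributes +191 846 667 mm⁴
  web: d = 0 mm → contributes +21 437 500 mm⁴
  top flange: d = 185 mm → contributes +191 846 667 mm⁴
Total I = 405 130 833 mm⁴.
Radius of gyration: k = √(I/A) = √(405 130 833 / 13 300) = 174.531 mm.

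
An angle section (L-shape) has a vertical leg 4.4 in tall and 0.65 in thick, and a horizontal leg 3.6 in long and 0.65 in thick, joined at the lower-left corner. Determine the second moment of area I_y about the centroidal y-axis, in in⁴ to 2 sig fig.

Split into non-overlapping primitives; take the origin at the lower-left of the bounding box.
Vertical leg: 0.65 × 4.4, A = 2.86 in², x = 0.325 in, Ī = 0.1007 in⁴.
Horizontal leg (remainder): 2.95 × 0.65, A = 1.918 in², x = 2.125 in, Ī = 1.391 in⁴.
Centroid: x̄ = ΣA·x / ΣA = 1.047 in.
Transfer each piece to the centroidal y-axis using Ī + A·d² with d = x − 1.047:
  vertical leg: d = -0.7224 in → contributes +1.593 in⁴
  horizontal leg (remainder): d = 1.078 in → contributes +3.617 in⁴
Total I = 5.21 in⁴.

I_y ≈ 5.2 in⁴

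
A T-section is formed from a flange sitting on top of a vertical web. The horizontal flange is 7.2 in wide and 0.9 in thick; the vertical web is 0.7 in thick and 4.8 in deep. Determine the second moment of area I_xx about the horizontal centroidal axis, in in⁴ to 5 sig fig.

I_xx ≈ 24.861 in⁴

Treat the section as a set of non-overlapping primitives; coordinates are from the bounding-box lower-left.
Flange: 7.2 × 0.9, A = 6.48 in², y = 5.25 in, Ī = 0.4374 in⁴.
Web: 0.7 × 4.8, A = 3.36 in², y = 2.4 in, Ī = 6.4512 in⁴.
Centroid: ȳ = ΣA·y / ΣA = 4.276829 in.
Transfer each piece to the horizontal centroidal axis using Ī + A·d² with d = y − 4.276829:
  flange: d = 0.9731707 in → contributes +6.574357 in⁴
  web: d = -1.876829 in → contributes +18.28676 in⁴
Total I = 24.86112 in⁴.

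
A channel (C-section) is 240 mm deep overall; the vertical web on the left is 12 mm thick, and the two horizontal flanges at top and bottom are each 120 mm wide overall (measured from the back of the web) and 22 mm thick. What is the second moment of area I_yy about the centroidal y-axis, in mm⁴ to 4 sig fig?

I_yy ≈ 1.111 × 10⁷ mm⁴

Treat the section as a set of non-overlapping primitives; coordinates are from the bounding-box lower-left.
Web: 12 × 240, A = 2 880 mm², x = 6 mm, Ī = 34 560 mm⁴.
Top flange (beyond web): 108 × 22, A = 2 376 mm², x = 66 mm, Ī = 2 309 472 mm⁴.
Bottom flange (beyond web): 108 × 22, A = 2 376 mm², x = 66 mm, Ī = 2 309 472 mm⁴.
Centroid: x̄ = ΣA·x / ΣA = 43.3585 mm.
Transfer each piece to the centroidal y-axis using Ī + A·d² with d = x − 43.3585:
  web: d = -37.3585 mm → contributes +4 054 052 mm⁴
  top flange (beyond web): d = 22.6415 mm → contributes +3 527 500 mm⁴
  bottom flange (beyond web): d = 22.6415 mm → contributes +3 527 500 mm⁴
Total I = 11 109 051 mm⁴.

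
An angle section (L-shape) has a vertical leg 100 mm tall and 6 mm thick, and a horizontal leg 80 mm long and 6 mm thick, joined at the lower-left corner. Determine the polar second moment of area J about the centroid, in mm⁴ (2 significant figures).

J ≈ 1.7 × 10⁶ mm⁴

Break the section into simple shapes (no overlaps), measuring from the bottom-left corner of the bounding box.
Vertical leg: 6 × 100, A = 600 mm², y = 50 mm, Ī = 500 000 mm⁴.
Horizontal leg (remainder): 74 × 6, A = 444 mm², y = 3 mm, Ī = 1 332 mm⁴.
Centroid: ȳ = ΣA·y / ΣA = 30.01 mm.
Transfer each piece to the centroidal x-axis using Ī + A·d² with d = y − 30.01:
  vertical leg: d = 19.99 mm → contributes +739 724 mm⁴
  horizontal leg (remainder): d = -27.01 mm → contributes +325 284 mm⁴
Total I = 1 065 008 mm⁴.
For the y-axis: x̄ = 20.01 mm.
Repeating about the centroidal y-axis gives I_y = 612 688 mm⁴.
Polar second moment: J = I_x + I_y = 1 677 696 mm⁴.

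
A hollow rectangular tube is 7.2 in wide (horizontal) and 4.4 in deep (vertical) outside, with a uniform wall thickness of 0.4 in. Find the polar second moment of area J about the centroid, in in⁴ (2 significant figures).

Treat the section as a set of non-overlapping primitives; coordinates are from the bounding-box lower-left.
Outer rectangle: 7.2 × 4.4, A = 31.68 in², y = 2.2 in, Ī = 51.11 in⁴.
Inner void (subtracted): 6.4 × 3.6, A = 23.04 in², y = 2.2 in, Ī = 24.88 in⁴.
By symmetry the centroid is at mid-height, ȳ = 2.2 in.
All pieces are centred on the centroidal x-axis, so I = ΣĪ (holes subtracted) = 26.23 in⁴.
Repeating about the centroidal y-axis gives I_y = 58.21 in⁴.
Polar second moment: J = I_x + I_y = 84.44 in⁴.

J ≈ 84 in⁴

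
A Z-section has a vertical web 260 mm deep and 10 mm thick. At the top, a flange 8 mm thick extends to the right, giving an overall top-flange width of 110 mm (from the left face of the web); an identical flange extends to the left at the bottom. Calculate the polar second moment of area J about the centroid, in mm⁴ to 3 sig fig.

J ≈ 4.63 × 10⁷ mm⁴

Split into non-overlapping primitives; take the origin at the lower-left of the bounding box.
Web: 10 × 260, A = 2 600 mm², y = 130 mm, Ī = 14 646 667 mm⁴.
Top flange (beyond web): 100 × 8, A = 800 mm², y = 256 mm, Ī = 4266.7 mm⁴.
Bottom flange (beyond web): 100 × 8, A = 800 mm², y = 4 mm, Ī = 4266.7 mm⁴.
Centroid: ȳ = ΣA·y / ΣA = 130 mm.
Transfer each piece to the centroidal x-axis using Ī + A·d² with d = y − 130:
  web: d = 0 mm → contributes +14 646 667 mm⁴
  top flange (beyond web): d = 126 mm → contributes +12 705 067 mm⁴
  bottom flange (beyond web): d = -126 mm → contributes +12 705 067 mm⁴
Total I = 40 056 800 mm⁴.
For the y-axis: x̄ = 105 mm.
Repeating about the centroidal y-axis gives I_y = 6 195 000 mm⁴.
Polar second moment: J = I_x + I_y = 46 251 800 mm⁴.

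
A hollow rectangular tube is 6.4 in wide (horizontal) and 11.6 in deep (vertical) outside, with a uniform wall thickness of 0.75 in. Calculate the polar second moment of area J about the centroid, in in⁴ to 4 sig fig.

J ≈ 566.2 in⁴

Decompose the section into non-overlapping parts with the origin at the bottom-left of its bounding rectangle.
Outer rectangle: 6.4 × 11.6, A = 74.24 in², y = 5.8 in, Ī = 832.478 in⁴.
Inner void (subtracted): 4.9 × 10.1, A = 49.49 in², y = 5.8 in, Ī = 420.706 in⁴.
By symmetry the centroid is at mid-height, ȳ = 5.8 in.
All pieces are centred on the centroidal x-axis, so I = ΣĪ (holes subtracted) = 411.772 in⁴.
Repeating about the centroidal y-axis gives I_y = 154.385 in⁴.
Polar second moment: J = I_x + I_y = 566.156 in⁴.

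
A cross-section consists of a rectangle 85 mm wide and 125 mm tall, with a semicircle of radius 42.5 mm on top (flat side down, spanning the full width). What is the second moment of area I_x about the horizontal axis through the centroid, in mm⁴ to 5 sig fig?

Decompose the section into non-overlapping parts with the origin at the bottom-left of its bounding rectangle.
Rectangular body: 85 × 125, A = 10 625 mm², y = 62.5 mm, Ī = 13 834 635 mm⁴.
Semicircular cap: semicircle r = 42.5, A = 2837.251 mm², y = 143.0376 mm, Ī = 358086.4 mm⁴.
Centroid: ȳ = ΣA·y / ΣA = 79.47378 mm.
Transfer each piece to the horizontal axis through the centroid using Ī + A·d² with d = y − 79.47378:
  rectangular body: d = -16.97378 mm → contributes +16 895 795 mm⁴
  semicircular cap: d = 63.56378 mm → contributes +11 821 585 mm⁴
Total I = 28 717 380 mm⁴.

I_x ≈ 2.8717 × 10⁷ mm⁴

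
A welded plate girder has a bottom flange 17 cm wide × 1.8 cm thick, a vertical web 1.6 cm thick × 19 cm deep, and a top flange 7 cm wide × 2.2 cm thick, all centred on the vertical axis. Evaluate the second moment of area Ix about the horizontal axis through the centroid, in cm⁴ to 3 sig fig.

Ix ≈ 5650 cm⁴

Treat the section as a set of non-overlapping primitives; coordinates are from the bounding-box lower-left.
Bottom plate: 17 × 1.8, A = 30.6 cm², y = 0.9 cm, Ī = 8.262 cm⁴.
Web plate: 1.6 × 19, A = 30.4 cm², y = 11.3 cm, Ī = 914.53 cm⁴.
Top plate: 7 × 2.2, A = 15.4 cm², y = 21.9 cm, Ī = 6.2113 cm⁴.
Centroid: ȳ = ΣA·y / ΣA = 9.2712 cm.
Transfer each piece to the horizontal axis through the centroid using Ī + A·d² with d = y − 9.2712:
  bottom plate: d = -8.3712 cm → contributes +2152.6 cm⁴
  web plate: d = 2.0288 cm → contributes +1039.7 cm⁴
  top plate: d = 12.629 cm → contributes +2462.3 cm⁴
Total I = 5654.6 cm⁴.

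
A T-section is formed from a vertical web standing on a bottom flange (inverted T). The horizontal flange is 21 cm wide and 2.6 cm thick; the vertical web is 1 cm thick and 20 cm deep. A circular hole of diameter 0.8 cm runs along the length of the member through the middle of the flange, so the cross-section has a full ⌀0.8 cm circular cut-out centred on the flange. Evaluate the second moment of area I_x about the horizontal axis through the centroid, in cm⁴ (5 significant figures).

Treat the section as a set of non-overlapping primitives; coordinates are from the bounding-box lower-left.
Flange: 21 × 2.6, A = 54.6 cm², y = 1.3 cm, Ī = 30.758 cm⁴.
Web: 1 × 20, A = 20 cm², y = 12.6 cm, Ī = 666.6667 cm⁴.
Hole (subtracted): ⌀0.8, A = 0.5026548 cm², y = 1.3 cm, Ī = 0.02010619 cm⁴.
Centroid: ȳ = ΣA·y / ΣA = 4.350042 cm.
Transfer each piece to the horizontal axis through the centroid using Ī + A·d² with d = y − 4.350042:
  flange: d = -3.050042 cm → contributes +538.6884 cm⁴
  web: d = 8.249958 cm → contributes +2027.903 cm⁴
  hole: d = -3.050042 cm → contributes −4.696181 cm⁴
Total I = 2561.895 cm⁴.

I_x ≈ 2561.9 cm⁴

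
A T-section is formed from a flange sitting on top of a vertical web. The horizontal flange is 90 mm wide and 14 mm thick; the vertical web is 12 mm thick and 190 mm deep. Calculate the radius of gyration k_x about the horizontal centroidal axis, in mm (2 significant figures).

Treat the section as a set of non-overlapping primitives; coordinates are from the bounding-box lower-left.
Flange: 90 × 14, A = 1 260 mm², y = 197 mm, Ī = 20 580 mm⁴.
Web: 12 × 190, A = 2 280 mm², y = 95 mm, Ī = 6 859 000 mm⁴.
Centroid: ȳ = ΣA·y / ΣA = 131.3 mm.
Transfer each piece to the horizontal centroidal axis using Ī + A·d² with d = y − 131.3:
  flange: d = 65.69 mm → contributes +5 458 516 mm⁴
  web: d = -36.31 mm → contributes +9 864 175 mm⁴
Total I = 15 322 691 mm⁴.
Radius of gyration: k = √(I/A) = √(15 322 691 / 3 540) = 65.79 mm.

k_x ≈ 66 mm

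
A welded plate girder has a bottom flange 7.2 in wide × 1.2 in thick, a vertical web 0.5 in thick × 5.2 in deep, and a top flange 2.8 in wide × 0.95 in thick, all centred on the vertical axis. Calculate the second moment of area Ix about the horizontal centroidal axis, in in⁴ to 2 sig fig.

Treat the section as a set of non-overlapping primitives; coordinates are from the bounding-box lower-left.
Bottom plate: 7.2 × 1.2, A = 8.64 in², y = 0.6 in, Ī = 1.037 in⁴.
Web plate: 0.5 × 5.2, A = 2.6 in², y = 3.8 in, Ī = 5.859 in⁴.
Top plate: 2.8 × 0.95, A = 2.66 in², y = 6.875 in, Ī = 0.2001 in⁴.
Centroid: ȳ = ΣA·y / ΣA = 2.399 in.
Transfer each piece to the horizontal centroidal axis using Ī + A·d² with d = y − 2.399:
  bottom plate: d = -1.799 in → contributes +29.01 in⁴
  web plate: d = 1.401 in → contributes +10.96 in⁴
  top plate: d = 4.476 in → contributes +53.48 in⁴
Total I = 93.45 in⁴.

Ix ≈ 93 in⁴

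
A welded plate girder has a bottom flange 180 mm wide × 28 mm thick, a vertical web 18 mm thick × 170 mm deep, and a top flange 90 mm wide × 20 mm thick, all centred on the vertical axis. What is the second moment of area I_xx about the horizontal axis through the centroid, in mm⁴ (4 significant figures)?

Break the section into simple shapes (no overlaps), measuring from the bottom-left corner of the bounding box.
Bottom plate: 180 × 28, A = 5 040 mm², y = 14 mm, Ī = 329 280 mm⁴.
Web plate: 18 × 170, A = 3 060 mm², y = 113 mm, Ī = 7 369 500 mm⁴.
Top plate: 90 × 20, A = 1 800 mm², y = 208 mm, Ī = 60 000 mm⁴.
Centroid: ȳ = ΣA·y / ΣA = 79.8727 mm.
Transfer each piece to the horizontal axis through the centroid using Ī + A·d² with d = y − 79.8727:
  bottom plate: d = -65.8727 mm → contributes +22 198 930 mm⁴
  web plate: d = 33.1273 mm → contributes +10 727 594 mm⁴
  top plate: d = 128.127 mm → contributes +29 609 876 mm⁴
Total I = 62 536 400 mm⁴.

I_xx ≈ 6.254 × 10⁷ mm⁴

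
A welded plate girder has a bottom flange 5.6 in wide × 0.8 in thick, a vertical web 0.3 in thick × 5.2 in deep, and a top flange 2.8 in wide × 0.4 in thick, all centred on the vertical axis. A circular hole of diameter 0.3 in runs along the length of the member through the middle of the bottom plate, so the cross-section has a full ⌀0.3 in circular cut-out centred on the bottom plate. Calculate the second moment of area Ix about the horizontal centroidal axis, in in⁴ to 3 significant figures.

Ix ≈ 37.9 in⁴

Decompose the section into non-overlapping parts with the origin at the bottom-left of its bounding rectangle.
Bottom plate: 5.6 × 0.8, A = 4.48 in², y = 0.4 in, Ī = 0.23893 in⁴.
Web plate: 0.3 × 5.2, A = 1.56 in², y = 3.4 in, Ī = 3.5152 in⁴.
Top plate: 2.8 × 0.4, A = 1.12 in², y = 6.2 in, Ī = 0.014933 in⁴.
Hole (subtracted): ⌀0.3, A = 0.070686 in², y = 0.4 in, Ī = 0.00039761 in⁴.
Centroid: ȳ = ΣA·y / ΣA = 1.9765 in.
Transfer each piece to the horizontal centroidal axis using Ī + A·d² with d = y − 1.9765:
  bottom plate: d = -1.5765 in → contributes +11.373 in⁴
  web plate: d = 1.4235 in → contributes +6.6765 in⁴
  top plate: d = 4.2235 in → contributes +19.994 in⁴
  hole: d = -1.5765 in → contributes −0.17607 in⁴
Total I = 37.867 in⁴.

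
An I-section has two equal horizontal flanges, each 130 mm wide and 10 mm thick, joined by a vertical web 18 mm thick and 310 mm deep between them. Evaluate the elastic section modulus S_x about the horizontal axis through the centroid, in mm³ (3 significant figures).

Split into non-overlapping primitives; take the origin at the lower-left of the bounding box.
Bottom flange: 130 × 10, A = 1 300 mm², y = 5 mm, Ī = 10 833 mm⁴.
Web: 18 × 310, A = 5 580 mm², y = 165 mm, Ī = 44 686 500 mm⁴.
Top flange: 130 × 10, A = 1 300 mm², y = 325 mm, Ī = 10 833 mm⁴.
By symmetry the centroid is at mid-height, ȳ = 165 mm.
Transfer each piece to the horizontal axis through the centroid using Ī + A·d² with d = y − 165:
  bottom flange: d = -160 mm → contributes +33 290 833 mm⁴
  web: d = 0 mm → contributes +44 686 500 mm⁴
  top flange: d = 160 mm → contributes +33 290 833 mm⁴
Total I = 111 268 167 mm⁴.
Extreme fibre distance c = 165 mm; S = I/c = 674 353 mm³.

S_x ≈ 6.74 × 10⁵ mm³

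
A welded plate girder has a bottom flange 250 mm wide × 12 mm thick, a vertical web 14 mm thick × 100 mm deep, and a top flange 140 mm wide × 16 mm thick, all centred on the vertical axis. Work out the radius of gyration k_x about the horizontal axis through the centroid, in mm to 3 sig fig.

k_x ≈ 52.0 mm

Decompose the section into non-overlapping parts with the origin at the bottom-left of its bounding rectangle.
Bottom plate: 250 × 12, A = 3 000 mm², y = 6 mm, Ī = 36 000 mm⁴.
Web plate: 14 × 100, A = 1 400 mm², y = 62 mm, Ī = 1 166 667 mm⁴.
Top plate: 140 × 16, A = 2 240 mm², y = 120 mm, Ī = 47 787 mm⁴.
Centroid: ȳ = ΣA·y / ΣA = 56.265 mm.
Transfer each piece to the horizontal axis through the centroid using Ī + A·d² with d = y − 56.265:
  bottom plate: d = -50.265 mm → contributes +7 615 729 mm⁴
  web plate: d = 5.7349 mm → contributes +1 212 712 mm⁴
  top plate: d = 63.735 mm → contributes +9 146 986 mm⁴
Total I = 17 975 427 mm⁴.
Radius of gyration: k = √(I/A) = √(17 975 427 / 6 640) = 52.03 mm.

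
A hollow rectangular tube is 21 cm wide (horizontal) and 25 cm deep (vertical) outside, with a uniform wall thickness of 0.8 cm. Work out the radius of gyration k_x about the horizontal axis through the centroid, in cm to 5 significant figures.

k_x ≈ 9.6603 cm

Break the section into simple shapes (no overlaps), measuring from the bottom-left corner of the bounding box.
Outer rectangle: 21 × 25, A = 525 cm², y = 12.5 cm, Ī = 27343.75 cm⁴.
Inner void (subtracted): 19.4 × 23.4, A = 453.96 cm², y = 12.5 cm, Ī = 20714.19 cm⁴.
By symmetry the centroid is at mid-height, ȳ = 12.5 cm.
All pieces are centred on the horizontal axis through the centroid, so I = ΣĪ (holes subtracted) = 6629.555 cm⁴.
Radius of gyration: k = √(I/A) = √(6629.555 / 71.04) = 9.660302 cm.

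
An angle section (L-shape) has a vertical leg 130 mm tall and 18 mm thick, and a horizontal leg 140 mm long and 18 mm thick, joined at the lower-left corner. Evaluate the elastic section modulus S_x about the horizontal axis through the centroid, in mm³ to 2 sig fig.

Decompose the section into non-overlapping parts with the origin at the bottom-left of its bounding rectangle.
Vertical leg: 18 × 130, A = 2 340 mm², y = 65 mm, Ī = 3 295 500 mm⁴.
Horizontal leg (remainder): 122 × 18, A = 2 196 mm², y = 9 mm, Ī = 59 292 mm⁴.
Centroid: ȳ = ΣA·y / ΣA = 37.89 mm.
Transfer each piece to the horizontal axis through the centroid using Ī + A·d² with d = y − 37.89:
  vertical leg: d = 27.11 mm → contributes +5 015 429 mm⁴
  horizontal leg (remainder): d = -28.89 mm → contributes +1 892 003 mm⁴
Total I = 6 907 432 mm⁴.
Extreme fibre distance c = 92.11 mm; S = I/c = 74 990 mm³.

S_x ≈ 7.5 × 10⁴ mm³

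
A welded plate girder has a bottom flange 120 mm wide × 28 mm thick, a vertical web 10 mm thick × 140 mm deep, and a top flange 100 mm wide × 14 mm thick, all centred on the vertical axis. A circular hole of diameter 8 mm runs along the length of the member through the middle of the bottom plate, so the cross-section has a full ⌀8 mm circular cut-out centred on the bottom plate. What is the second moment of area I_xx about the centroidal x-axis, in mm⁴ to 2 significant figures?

I_xx ≈ 2.9 × 10⁷ mm⁴

Split into non-overlapping primitives; take the origin at the lower-left of the bounding box.
Bottom plate: 120 × 28, A = 3 360 mm², y = 14 mm, Ī = 219 520 mm⁴.
Web plate: 10 × 140, A = 1 400 mm², y = 98 mm, Ī = 2 286 667 mm⁴.
Top plate: 100 × 14, A = 1 400 mm², y = 175 mm, Ī = 22 867 mm⁴.
Hole (subtracted): ⌀8, A = 50.27 mm², y = 14 mm, Ī = 201.1 mm⁴.
Centroid: ȳ = ΣA·y / ΣA = 70.14 mm.
Transfer each piece to the centroidal x-axis using Ī + A·d² with d = y − 70.14:
  bottom plate: d = -56.14 mm → contributes +10 809 200 mm⁴
  web plate: d = 27.86 mm → contributes +3 373 324 mm⁴
  top plate: d = 104.9 mm → contributes +15 416 758 mm⁴
  hole: d = -56.14 mm → contributes −158 622 mm⁴
Total I = 29 440 660 mm⁴.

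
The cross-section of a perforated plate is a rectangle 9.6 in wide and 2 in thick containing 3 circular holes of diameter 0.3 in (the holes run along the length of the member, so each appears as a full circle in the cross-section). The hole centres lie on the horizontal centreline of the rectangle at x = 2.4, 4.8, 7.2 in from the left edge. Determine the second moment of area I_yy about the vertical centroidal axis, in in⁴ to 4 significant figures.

I_yy ≈ 146.6 in⁴

Break the section into simple shapes (no overlaps), measuring from the bottom-left corner of the bounding box.
Plate: 9.6 × 2, A = 19.2 in², x = 4.8 in, Ī = 147.456 in⁴.
Hole 1 (subtracted): ⌀0.3, A = 0.0706858 in², x = 2.4 in, Ī = 0.000397608 in⁴.
Hole 2 (subtracted): ⌀0.3, A = 0.0706858 in², x = 4.8 in, Ī = 0.000397608 in⁴.
Hole 3 (subtracted): ⌀0.3, A = 0.0706858 in², x = 7.2 in, Ī = 0.000397608 in⁴.
By symmetry the centroid is at mid-width, x̄ = 4.8 in.
Transfer each piece to the vertical centroidal axis using Ī + A·d² with d = x − 4.8:
  plate: d = 0 in → contributes +147.456 in⁴
  hole 1: d = -2.4 in → contributes −0.407548 in⁴
  hole 2: d = 0 in → contributes −0.000397608 in⁴
  hole 3: d = 2.4 in → contributes −0.407548 in⁴
Total I = 146.641 in⁴.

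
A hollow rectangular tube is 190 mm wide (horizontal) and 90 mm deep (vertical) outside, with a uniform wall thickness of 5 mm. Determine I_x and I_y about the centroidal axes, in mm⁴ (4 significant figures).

I_x ≈ 3.863 × 10⁶ mm⁴, I_y ≈ 1.256 × 10⁷ mm⁴

Decompose the section into non-overlapping parts with the origin at the bottom-left of its bounding rectangle.
Outer rectangle: 190 × 90, A = 17 100 mm², y = 45 mm, Ī = 11 542 500 mm⁴.
Inner void (subtracted): 180 × 80, A = 14 400 mm², y = 45 mm, Ī = 7 680 000 mm⁴.
By symmetry the centroid is at mid-height, ȳ = 45 mm.
All pieces are centred on the centroidal x-axis, so I = ΣĪ (holes subtracted) = 3 862 500 mm⁴.
Repeating about the centroidal y-axis gives I_y = 12 562 500 mm⁴.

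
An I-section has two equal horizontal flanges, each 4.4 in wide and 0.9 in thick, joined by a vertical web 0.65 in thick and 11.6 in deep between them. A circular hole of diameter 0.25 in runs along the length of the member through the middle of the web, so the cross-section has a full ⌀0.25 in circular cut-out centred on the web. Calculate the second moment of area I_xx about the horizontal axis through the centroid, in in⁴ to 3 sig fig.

I_xx ≈ 394 in⁴

Treat the section as a set of non-overlapping primitives; coordinates are from the bounding-box lower-left.
Bottom flange: 4.4 × 0.9, A = 3.96 in², y = 0.45 in, Ī = 0.2673 in⁴.
Web: 0.65 × 11.6, A = 7.54 in², y = 6.7 in, Ī = 84.549 in⁴.
Top flange: 4.4 × 0.9, A = 3.96 in², y = 12.95 in, Ī = 0.2673 in⁴.
Hole (subtracted): ⌀0.25, A = 0.049087 in², y = 6.7 in, Ī = 0.00019175 in⁴.
By symmetry the centroid is at mid-height, ȳ = 6.7 in.
Transfer each piece to the horizontal axis through the centroid using Ī + A·d² with d = y − 6.7:
  bottom flange: d = -6.25 in → contributes +154.95 in⁴
  web: d = 0 in → contributes +84.549 in⁴
  top flange: d = 6.25 in → contributes +154.95 in⁴
  hole: d = 0 in → contributes −0.00019175 in⁴
Total I = 394.46 in⁴.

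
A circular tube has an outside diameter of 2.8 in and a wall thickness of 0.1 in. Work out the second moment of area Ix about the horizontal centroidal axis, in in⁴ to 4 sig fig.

Split into non-overlapping primitives; take the origin at the lower-left of the bounding box.
Outer circle: ⌀2.8, A = 6.15752 in², y = 1.4 in, Ī = 3.01719 in⁴.
Bore (subtracted): ⌀2.6, A = 5.30929 in², y = 1.4 in, Ī = 2.24318 in⁴.
By symmetry the centroid is at mid-height, ȳ = 1.4 in.
All pieces are centred on the horizontal centroidal axis, so I = ΣĪ (holes subtracted) = 0.77401 in⁴.

Ix ≈ 0.7740 in⁴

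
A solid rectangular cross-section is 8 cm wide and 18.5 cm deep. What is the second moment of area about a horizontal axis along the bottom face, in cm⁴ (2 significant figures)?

The section: 8 × 18.5, A = 148 cm², y = 9.25 cm, Ī = 4 221 cm⁴.
Transfer it to the bottom edge using Ī + A·d² with d = y − 0:
  the section: d = 9.25 cm → contributes +16 884 cm⁴
Total I = 16 884 cm⁴.

I_base ≈ 1.7 × 10⁴ cm⁴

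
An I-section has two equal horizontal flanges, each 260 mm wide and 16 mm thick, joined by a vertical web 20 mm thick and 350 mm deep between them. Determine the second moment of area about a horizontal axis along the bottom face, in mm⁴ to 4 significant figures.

I_base ≈ 9.092 × 10⁸ mm⁴

Break the section into simple shapes (no overlaps), measuring from the bottom-left corner of the bounding box.
Bottom flange: 260 × 16, A = 4 160 mm², y = 8 mm, Ī = 88746.7 mm⁴.
Web: 20 × 350, A = 7 000 mm², y = 191 mm, Ī = 71 458 333 mm⁴.
Top flange: 260 × 16, A = 4 160 mm², y = 374 mm, Ī = 88746.7 mm⁴.
Transfer each piece to the bottom edge using Ī + A·d² with d = y − 0:
  bottom flange: d = 8 mm → contributes +354 987 mm⁴
  web: d = 191 mm → contributes +326 825 333 mm⁴
  top flange: d = 374 mm → contributes +581 972 907 mm⁴
Total I = 909 153 227 mm⁴.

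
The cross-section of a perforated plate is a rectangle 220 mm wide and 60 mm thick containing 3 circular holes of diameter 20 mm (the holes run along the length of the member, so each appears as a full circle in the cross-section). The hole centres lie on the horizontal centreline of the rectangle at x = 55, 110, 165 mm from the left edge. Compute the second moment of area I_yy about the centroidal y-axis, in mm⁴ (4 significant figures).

Break the section into simple shapes (no overlaps), measuring from the bottom-left corner of the bounding box.
Plate: 220 × 60, A = 13 200 mm², x = 110 mm, Ī = 53 240 000 mm⁴.
Hole 1 (subtracted): ⌀20, A = 314.159 mm², x = 55 mm, Ī = 7853.98 mm⁴.
Hole 2 (subtracted): ⌀20, A = 314.159 mm², x = 110 mm, Ī = 7853.98 mm⁴.
Hole 3 (subtracted): ⌀20, A = 314.159 mm², x = 165 mm, Ī = 7853.98 mm⁴.
By symmetry the centroid is at mid-width, x̄ = 110 mm.
Transfer each piece to the centroidal y-axis using Ī + A·d² with d = x − 110:
  plate: d = 0 mm → contributes +53 240 000 mm⁴
  hole 1: d = -55 mm → contributes −958 186 mm⁴
  hole 2: d = 0 mm → contributes −7853.98 mm⁴
  hole 3: d = 55 mm → contributes −958 186 mm⁴
Total I = 51 315 774 mm⁴.

I_yy ≈ 5.132 × 10⁷ mm⁴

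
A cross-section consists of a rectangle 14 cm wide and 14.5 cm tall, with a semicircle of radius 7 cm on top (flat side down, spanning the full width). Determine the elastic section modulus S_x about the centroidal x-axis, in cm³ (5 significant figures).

S_x ≈ 843.56 cm³

Decompose the section into non-overlapping parts with the origin at the bottom-left of its bounding rectangle.
Rectangular body: 14 × 14.5, A = 203 cm², y = 7.25 cm, Ī = 3556.729 cm⁴.
Semicircular cap: semicircle r = 7, A = 76.96902 cm², y = 17.47089 cm, Ī = 263.5265 cm⁴.
Centroid: ȳ = ΣA·y / ΣA = 10.05993 cm.
Transfer each piece to the centroidal x-axis using Ī + A·d² with d = y − 10.05993:
  rectangular body: d = -2.809925 cm → contributes +5159.552 cm⁴
  semicircular cap: d = 7.410967 cm → contributes +4490.852 cm⁴
Total I = 9650.404 cm⁴.
Extreme fibre distance c = 11.44007 cm; S = I/c = 843.5613 cm³.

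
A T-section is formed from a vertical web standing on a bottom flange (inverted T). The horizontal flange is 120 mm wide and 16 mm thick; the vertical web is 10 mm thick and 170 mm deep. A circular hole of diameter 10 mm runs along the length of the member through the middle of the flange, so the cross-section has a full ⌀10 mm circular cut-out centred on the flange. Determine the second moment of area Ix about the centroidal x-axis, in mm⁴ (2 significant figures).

Treat the section as a set of non-overlapping primitives; coordinates are from the bounding-box lower-left.
Flange: 120 × 16, A = 1 920 mm², y = 8 mm, Ī = 40 960 mm⁴.
Web: 10 × 170, A = 1 700 mm², y = 101 mm, Ī = 4 094 167 mm⁴.
Hole (subtracted): ⌀10, A = 78.54 mm², y = 8 mm, Ī = 490.9 mm⁴.
Centroid: ȳ = ΣA·y / ΣA = 52.64 mm.
Transfer each piece to the centroidal x-axis using Ī + A·d² with d = y − 52.64:
  flange: d = -44.64 mm → contributes +3 867 447 mm⁴
  web: d = 48.36 mm → contributes +8 069 511 mm⁴
  hole: d = -44.64 mm → contributes −157 018 mm⁴
Total I = 11 779 940 mm⁴.

Ix ≈ 1.2 × 10⁷ mm⁴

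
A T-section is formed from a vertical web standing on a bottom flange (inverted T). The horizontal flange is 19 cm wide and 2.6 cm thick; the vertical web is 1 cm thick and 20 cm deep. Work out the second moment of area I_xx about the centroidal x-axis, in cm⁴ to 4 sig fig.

I_xx ≈ 2512 cm⁴

Split into non-overlapping primitives; take the origin at the lower-left of the bounding box.
Flange: 19 × 2.6, A = 49.4 cm², y = 1.3 cm, Ī = 27.8287 cm⁴.
Web: 1 × 20, A = 20 cm², y = 12.6 cm, Ī = 666.667 cm⁴.
Centroid: ȳ = ΣA·y / ΣA = 4.55648 cm.
Transfer each piece to the centroidal x-axis using Ī + A·d² with d = y − 4.55648:
  flange: d = -3.25648 cm → contributes +551.7 cm⁴
  web: d = 8.04352 cm → contributes +1960.63 cm⁴
Total I = 2512.33 cm⁴.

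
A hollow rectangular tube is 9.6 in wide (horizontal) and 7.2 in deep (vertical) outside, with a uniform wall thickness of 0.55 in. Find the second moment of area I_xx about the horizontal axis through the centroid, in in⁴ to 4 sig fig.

I_xx ≈ 137.8 in⁴

Decompose the section into non-overlapping parts with the origin at the bottom-left of its bounding rectangle.
Outer rectangle: 9.6 × 7.2, A = 69.12 in², y = 3.6 in, Ī = 298.598 in⁴.
Inner void (subtracted): 8.5 × 6.1, A = 51.85 in², y = 3.6 in, Ī = 160.778 in⁴.
By symmetry the centroid is at mid-height, ȳ = 3.6 in.
All pieces are centred on the horizontal axis through the centroid, so I = ΣĪ (holes subtracted) = 137.82 in⁴.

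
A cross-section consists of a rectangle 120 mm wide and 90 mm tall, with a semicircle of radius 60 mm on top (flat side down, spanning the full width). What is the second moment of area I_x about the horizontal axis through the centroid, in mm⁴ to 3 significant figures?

I_x ≈ 2.71 × 10⁷ mm⁴

Treat the section as a set of non-overlapping primitives; coordinates are from the bounding-box lower-left.
Rectangular body: 120 × 90, A = 10 800 mm², y = 45 mm, Ī = 7 290 000 mm⁴.
Semicircular cap: semicircle r = 60, A = 5654.9 mm², y = 115.46 mm, Ī = 1 422 450 mm⁴.
Centroid: ȳ = ΣA·y / ΣA = 69.216 mm.
Transfer each piece to the horizontal axis through the centroid using Ī + A·d² with d = y − 69.216:
  rectangular body: d = -24.216 mm → contributes +13 623 213 mm⁴
  semicircular cap: d = 46.249 mm → contributes +13 517 996 mm⁴
Total I = 27 141 210 mm⁴.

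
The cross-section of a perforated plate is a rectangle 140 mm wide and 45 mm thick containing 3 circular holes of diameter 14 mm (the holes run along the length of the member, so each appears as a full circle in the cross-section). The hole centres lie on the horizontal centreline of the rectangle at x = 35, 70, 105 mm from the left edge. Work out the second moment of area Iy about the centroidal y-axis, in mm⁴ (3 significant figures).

Iy ≈ 9.91 × 10⁶ mm⁴

Treat the section as a set of non-overlapping primitives; coordinates are from the bounding-box lower-left.
Plate: 140 × 45, A = 6 300 mm², x = 70 mm, Ī = 10 290 000 mm⁴.
Hole 1 (subtracted): ⌀14, A = 153.94 mm², x = 35 mm, Ī = 1885.7 mm⁴.
Hole 2 (subtracted): ⌀14, A = 153.94 mm², x = 70 mm, Ī = 1885.7 mm⁴.
Hole 3 (subtracted): ⌀14, A = 153.94 mm², x = 105 mm, Ī = 1885.7 mm⁴.
By symmetry the centroid is at mid-width, x̄ = 70 mm.
Transfer each piece to the centroidal y-axis using Ī + A·d² with d = x − 70:
  plate: d = 0 mm → contributes +10 290 000 mm⁴
  hole 1: d = -35 mm → contributes −190 460 mm⁴
  hole 2: d = 0 mm → contributes −1885.7 mm⁴
  hole 3: d = 35 mm → contributes −190 460 mm⁴
Total I = 9 907 195 mm⁴.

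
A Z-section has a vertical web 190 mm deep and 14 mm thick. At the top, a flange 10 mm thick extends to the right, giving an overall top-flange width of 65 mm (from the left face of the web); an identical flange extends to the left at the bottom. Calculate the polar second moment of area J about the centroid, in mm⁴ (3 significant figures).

J ≈ 1.76 × 10⁷ mm⁴

Decompose the section into non-overlapping parts with the origin at the bottom-left of its bounding rectangle.
Web: 14 × 190, A = 2 660 mm², y = 95 mm, Ī = 8 002 167 mm⁴.
Top flange (beyond web): 51 × 10, A = 510 mm², y = 185 mm, Ī = 4 250 mm⁴.
Bottom flange (beyond web): 51 × 10, A = 510 mm², y = 5 mm, Ī = 4 250 mm⁴.
Centroid: ȳ = ΣA·y / ΣA = 95 mm.
Transfer each piece to the centroidal x-axis using Ī + A·d² with d = y − 95:
  web: d = 0 mm → contributes +8 002 167 mm⁴
  top flange (beyond web): d = 90 mm → contributes +4 135 250 mm⁴
  bottom flange (beyond web): d = -90 mm → contributes +4 135 250 mm⁴
Total I = 16 272 667 mm⁴.
For the y-axis: x̄ = 58 mm.
Repeating about the centroidal y-axis gives I_y = 1 341 907 mm⁴.
Polar second moment: J = I_x + I_y = 17 614 573 mm⁴.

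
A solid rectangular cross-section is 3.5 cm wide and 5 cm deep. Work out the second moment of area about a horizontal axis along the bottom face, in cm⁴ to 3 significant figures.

The section: 3.5 × 5, A = 17.5 cm², y = 2.5 cm, Ī = 36.458 cm⁴.
Transfer it to the bottom edge using Ī + A·d² with d = y − 0:
  the section: d = 2.5 cm → contributes +145.83 cm⁴
Total I = 145.83 cm⁴.

I_base ≈ 146 cm⁴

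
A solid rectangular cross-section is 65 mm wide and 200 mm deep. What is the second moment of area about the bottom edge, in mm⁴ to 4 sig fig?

I_base ≈ 1.733 × 10⁸ mm⁴

The section: 65 × 200, A = 13 000 mm², y = 100 mm, Ī = 43 333 333 mm⁴.
Transfer it to a horizontal axis along the bottom face using Ī + A·d² with d = y − 0:
  the section: d = 100 mm → contributes +173 333 333 mm⁴
Total I = 173 333 333 mm⁴.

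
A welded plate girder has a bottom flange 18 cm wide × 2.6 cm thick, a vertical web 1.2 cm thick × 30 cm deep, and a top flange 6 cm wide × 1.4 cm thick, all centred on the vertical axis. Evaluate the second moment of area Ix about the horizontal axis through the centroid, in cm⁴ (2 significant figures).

Ix ≈ 1.3 × 10⁴ cm⁴

Split into non-overlapping primitives; take the origin at the lower-left of the bounding box.
Bottom plate: 18 × 2.6, A = 46.8 cm², y = 1.3 cm, Ī = 26.36 cm⁴.
Web plate: 1.2 × 30, A = 36 cm², y = 17.6 cm, Ī = 2 700 cm⁴.
Top plate: 6 × 1.4, A = 8.4 cm², y = 33.3 cm, Ī = 1.372 cm⁴.
Centroid: ȳ = ΣA·y / ΣA = 10.68 cm.
Transfer each piece to the horizontal axis through the centroid using Ī + A·d² with d = y − 10.68:
  bottom plate: d = -9.382 cm → contributes +4 145 cm⁴
  web plate: d = 6.918 cm → contributes +4 423 cm⁴
  top plate: d = 22.62 cm → contributes +4 299 cm⁴
Total I = 12 867 cm⁴.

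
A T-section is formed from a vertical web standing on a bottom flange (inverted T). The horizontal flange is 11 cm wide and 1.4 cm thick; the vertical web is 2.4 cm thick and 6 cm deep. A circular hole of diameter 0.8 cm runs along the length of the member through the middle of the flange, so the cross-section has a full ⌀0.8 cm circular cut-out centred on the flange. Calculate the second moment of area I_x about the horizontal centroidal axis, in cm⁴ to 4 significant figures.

I_x ≈ 145.9 cm⁴

Decompose the section into non-overlapping parts with the origin at the bottom-left of its bounding rectangle.
Flange: 11 × 1.4, A = 15.4 cm², y = 0.7 cm, Ī = 2.51533 cm⁴.
Web: 2.4 × 6, A = 14.4 cm², y = 4.4 cm, Ī = 43.2 cm⁴.
Hole (subtracted): ⌀0.8, A = 0.502655 cm², y = 0.7 cm, Ī = 0.0201062 cm⁴.
Centroid: ȳ = ΣA·y / ΣA = 2.51859 cm.
Transfer each piece to the horizontal centroidal axis using Ī + A·d² with d = y − 2.51859:
  flange: d = -1.81859 cm → contributes +53.4476 cm⁴
  web: d = 1.88141 cm → contributes +94.1715 cm⁴
  hole: d = -1.81859 cm → contributes −1.68253 cm⁴
Total I = 145.936 cm⁴.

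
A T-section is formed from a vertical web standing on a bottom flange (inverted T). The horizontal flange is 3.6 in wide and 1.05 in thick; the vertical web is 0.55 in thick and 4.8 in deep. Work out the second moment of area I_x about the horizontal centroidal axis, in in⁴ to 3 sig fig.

I_x ≈ 18.7 in⁴

Treat the section as a set of non-overlapping primitives; coordinates are from the bounding-box lower-left.
Flange: 3.6 × 1.05, A = 3.78 in², y = 0.525 in, Ī = 0.34729 in⁴.
Web: 0.55 × 4.8, A = 2.64 in², y = 3.45 in, Ī = 5.0688 in⁴.
Centroid: ȳ = ΣA·y / ΣA = 1.7278 in.
Transfer each piece to the horizontal centroidal axis using Ī + A·d² with d = y − 1.7278:
  flange: d = -1.2028 in → contributes +5.816 in⁴
  web: d = 1.7222 in → contributes +12.899 in⁴
Total I = 18.715 in⁴.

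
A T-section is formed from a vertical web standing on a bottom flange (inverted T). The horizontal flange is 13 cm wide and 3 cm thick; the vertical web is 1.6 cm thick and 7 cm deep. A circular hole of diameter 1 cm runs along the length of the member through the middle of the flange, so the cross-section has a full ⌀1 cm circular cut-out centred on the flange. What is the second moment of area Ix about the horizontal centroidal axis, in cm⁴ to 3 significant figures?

Ix ≈ 291 cm⁴

Treat the section as a set of non-overlapping primitives; coordinates are from the bounding-box lower-left.
Flange: 13 × 3, A = 39 cm², y = 1.5 cm, Ī = 29.25 cm⁴.
Web: 1.6 × 7, A = 11.2 cm², y = 6.5 cm, Ī = 45.733 cm⁴.
Hole (subtracted): ⌀1, A = 0.7854 cm², y = 1.5 cm, Ī = 0.049087 cm⁴.
Centroid: ȳ = ΣA·y / ΣA = 2.6333 cm.
Transfer each piece to the horizontal centroidal axis using Ī + A·d² with d = y − 2.6333:
  flange: d = -1.1333 cm → contributes +79.338 cm⁴
  web: d = 3.8667 cm → contributes +213.19 cm⁴
  hole: d = -1.1333 cm → contributes −1.0578 cm⁴
Total I = 291.47 cm⁴.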